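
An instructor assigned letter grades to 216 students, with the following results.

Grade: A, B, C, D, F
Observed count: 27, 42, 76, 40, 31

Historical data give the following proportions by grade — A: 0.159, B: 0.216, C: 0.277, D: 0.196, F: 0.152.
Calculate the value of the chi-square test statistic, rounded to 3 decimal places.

6.635

Expected counts E_i = n·p_i: 216×0.159 = 34.344, 216×0.216 = 46.656, 216×0.277 = 59.832, 216×0.196 = 42.336, 216×0.152 = 32.832.
A: (27 − 34.344)²/34.344 = 53.934336/34.344 = 1.5704
B: (42 − 46.656)²/46.656 = 21.678336/46.656 = 0.4646
C: (76 − 59.832)²/59.832 = 261.404224/59.832 = 4.3690
D: (40 − 42.336)²/42.336 = 5.456896/42.336 = 0.1289
F: (31 − 32.832)²/32.832 = 3.356224/32.832 = 0.1022
Sum = 6.635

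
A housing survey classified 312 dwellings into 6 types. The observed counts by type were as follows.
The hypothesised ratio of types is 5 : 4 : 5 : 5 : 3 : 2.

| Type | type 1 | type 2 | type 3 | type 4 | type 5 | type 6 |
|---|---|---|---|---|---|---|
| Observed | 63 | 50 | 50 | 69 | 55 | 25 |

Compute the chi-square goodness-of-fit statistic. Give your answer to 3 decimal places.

Ratio total = 24. Expected counts: 312×5/24 = 65, 312×4/24 = 52, 312×5/24 = 65, 312×5/24 = 65, 312×3/24 = 39, 312×2/24 = 26.
χ² = (63−65)²/65 + (50−52)²/52 + (50−65)²/65 + (69−65)²/65 + (55−39)²/39 + (25−26)²/26
   = 0.0615 + 0.0769 + 3.4615 + 0.2462 + 6.5641 + 0.0385
Sum = 10.449

10.449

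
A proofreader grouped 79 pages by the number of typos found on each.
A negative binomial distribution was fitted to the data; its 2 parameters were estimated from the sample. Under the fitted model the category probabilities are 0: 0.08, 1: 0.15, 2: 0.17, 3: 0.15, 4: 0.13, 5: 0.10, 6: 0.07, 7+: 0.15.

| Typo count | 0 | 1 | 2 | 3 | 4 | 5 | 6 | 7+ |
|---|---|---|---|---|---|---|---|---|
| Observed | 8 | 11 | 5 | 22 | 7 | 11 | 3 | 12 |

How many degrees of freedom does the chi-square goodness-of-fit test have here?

5

There are k = 8 categories and 2 parameters estimated from the data, so df = 8 − 1 − 2 = 5.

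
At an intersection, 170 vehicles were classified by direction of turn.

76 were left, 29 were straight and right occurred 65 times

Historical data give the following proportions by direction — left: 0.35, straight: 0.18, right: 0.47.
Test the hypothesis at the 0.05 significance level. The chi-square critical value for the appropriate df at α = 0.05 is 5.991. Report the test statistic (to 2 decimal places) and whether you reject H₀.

7.44; reject

Expected counts E_i = n·p_i: 170×0.35 = 59.5, 170×0.18 = 30.6, 170×0.47 = 79.9.
χ² = (76−59.5)²/59.5 + (29−30.6)²/30.6 + (65−79.9)²/79.9
   = 4.576 + 0.084 + 2.779
Sum = 7.44
df = 2. Since 7.44 > 5.991, we reject H₀.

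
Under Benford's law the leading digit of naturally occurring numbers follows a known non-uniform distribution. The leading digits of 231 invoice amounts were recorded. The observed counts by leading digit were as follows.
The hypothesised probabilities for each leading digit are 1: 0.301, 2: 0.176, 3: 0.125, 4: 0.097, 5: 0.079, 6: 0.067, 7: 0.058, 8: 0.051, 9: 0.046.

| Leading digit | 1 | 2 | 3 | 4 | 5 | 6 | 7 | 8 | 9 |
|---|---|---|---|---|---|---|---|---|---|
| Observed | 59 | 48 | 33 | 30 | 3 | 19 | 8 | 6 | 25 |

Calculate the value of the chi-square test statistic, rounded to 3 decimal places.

44.084

Expected counts E_i = n·p_i: 231×0.301 = 69.531, 231×0.176 = 40.656, 231×0.125 = 28.875, 231×0.097 = 22.407, 231×0.079 = 18.249, 231×0.067 = 15.477, 231×0.058 = 13.398, 231×0.051 = 11.781, 231×0.046 = 10.626.
χ² = (59−69.531)²/69.531 + (48−40.656)²/40.656 + (33−28.875)²/28.875 + (30−22.407)²/22.407 + (3−18.249)²/18.249 + (19−15.477)²/15.477 + (8−13.398)²/13.398 + (6−11.781)²/11.781 + (25−10.626)²/10.626
   = 1.5950 + 1.3266 + 0.5893 + 2.5730 + 12.7422 + 0.8019 + 2.1748 + 2.8368 + 19.4440
Sum = 44.084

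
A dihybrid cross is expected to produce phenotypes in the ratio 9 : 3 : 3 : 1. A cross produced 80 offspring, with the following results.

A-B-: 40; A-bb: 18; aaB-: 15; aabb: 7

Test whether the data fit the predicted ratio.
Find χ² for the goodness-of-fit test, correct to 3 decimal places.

1.956

Ratio total = 16. Expected counts: 80×9/16 = 45, 80×3/16 = 15, 80×3/16 = 15, 80×1/16 = 5.
χ² = (40−45)²/45 + (18−15)²/15 + (15−15)²/15 + (7−5)²/5
   = 0.5556 + 0.6000 + 0.0000 + 0.8000
Sum = 1.956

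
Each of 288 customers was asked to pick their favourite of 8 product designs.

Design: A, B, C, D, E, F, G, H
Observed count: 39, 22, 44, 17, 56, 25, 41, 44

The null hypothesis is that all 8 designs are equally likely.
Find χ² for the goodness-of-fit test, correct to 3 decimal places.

Under H₀ each category has probability 1/8, so each expected count is 288/8 = 36.
A: (39 − 36)²/36 = 9/36 = 0.2500
B: (22 − 36)²/36 = 196/36 = 5.4444
C: (44 − 36)²/36 = 64/36 = 1.7778
D: (17 − 36)²/36 = 361/36 = 10.0278
E: (56 − 36)²/36 = 400/36 = 11.1111
F: (25 − 36)²/36 = 121/36 = 3.3611
G: (41 − 36)²/36 = 25/36 = 0.6944
H: (44 − 36)²/36 = 64/36 = 1.7778
Sum = 34.444

34.444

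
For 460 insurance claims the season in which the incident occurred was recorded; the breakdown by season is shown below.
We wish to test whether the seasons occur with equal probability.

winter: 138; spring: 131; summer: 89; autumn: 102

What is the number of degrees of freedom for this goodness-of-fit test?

3

There are k = 4 categories and no parameters were estimated from the data, so df = 4 − 1 = 3.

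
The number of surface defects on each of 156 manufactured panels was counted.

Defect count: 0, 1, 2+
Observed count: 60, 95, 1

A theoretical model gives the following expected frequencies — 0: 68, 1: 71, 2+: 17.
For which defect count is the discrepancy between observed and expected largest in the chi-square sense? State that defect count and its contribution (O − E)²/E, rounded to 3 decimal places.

2+, 15.059

χ² = (60−68)²/68 + (95−71)²/71 + (1−17)²/17
   = 0.9412 + 8.1127 + 15.0588
The largest term is for 2+: 15.059.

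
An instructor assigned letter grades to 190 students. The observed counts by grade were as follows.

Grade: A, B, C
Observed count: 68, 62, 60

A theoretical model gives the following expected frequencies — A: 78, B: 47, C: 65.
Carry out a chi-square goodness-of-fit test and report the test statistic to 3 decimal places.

A: (68 − 78)²/78 = 100/78 = 1.2821
B: (62 − 47)²/47 = 225/47 = 4.7872
C: (60 − 65)²/65 = 25/65 = 0.3846
Sum = 6.454

6.454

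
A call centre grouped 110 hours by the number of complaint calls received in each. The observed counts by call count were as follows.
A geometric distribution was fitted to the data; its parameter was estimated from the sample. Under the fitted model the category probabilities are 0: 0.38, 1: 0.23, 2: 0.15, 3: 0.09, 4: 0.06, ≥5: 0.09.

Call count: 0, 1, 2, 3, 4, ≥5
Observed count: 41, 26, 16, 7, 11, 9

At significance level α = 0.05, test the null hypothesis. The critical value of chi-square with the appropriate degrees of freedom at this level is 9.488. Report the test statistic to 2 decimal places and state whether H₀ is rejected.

3.91; do not reject

Expected counts E_i = n·p_i: 110×0.38 = 41.8, 110×0.23 = 25.3, 110×0.15 = 16.5, 110×0.09 = 9.9, 110×0.06 = 6.6, 110×0.09 = 9.9.
0: (41 − 41.8)²/41.8 = 0.64/41.8 = 0.015
1: (26 − 25.3)²/25.3 = 0.49/25.3 = 0.019
2: (16 − 16.5)²/16.5 = 0.25/16.5 = 0.015
3: (7 − 9.9)²/9.9 = 8.41/9.9 = 0.849
4: (11 − 6.6)²/6.6 = 19.36/6.6 = 2.933
≥5: (9 − 9.9)²/9.9 = 0.81/9.9 = 0.082
Sum = 3.91
df = 4. Since 3.91 < 9.488, we do not reject H₀.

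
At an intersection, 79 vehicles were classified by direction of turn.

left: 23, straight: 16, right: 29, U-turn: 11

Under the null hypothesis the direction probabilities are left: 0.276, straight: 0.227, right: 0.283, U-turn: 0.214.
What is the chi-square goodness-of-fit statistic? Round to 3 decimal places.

4.311

Expected counts E_i = n·p_i: 79×0.276 = 21.804, 79×0.227 = 17.933, 79×0.283 = 22.357, 79×0.214 = 16.906.
left: (23 − 21.804)²/21.804 = 1.430416/21.804 = 0.0656
straight: (16 − 17.933)²/17.933 = 3.736489/17.933 = 0.2084
right: (29 − 22.357)²/22.357 = 44.129449/22.357 = 1.9739
U-turn: (11 − 16.906)²/16.906 = 34.880836/16.906 = 2.0632
Sum = 4.311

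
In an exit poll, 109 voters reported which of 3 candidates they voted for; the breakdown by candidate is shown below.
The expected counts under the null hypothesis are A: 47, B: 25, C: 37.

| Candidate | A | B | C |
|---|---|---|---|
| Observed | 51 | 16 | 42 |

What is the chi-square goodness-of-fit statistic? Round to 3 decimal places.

χ² = (51−47)²/47 + (16−25)²/25 + (42−37)²/37
   = 0.3404 + 3.2400 + 0.6757
Sum = 4.256

4.256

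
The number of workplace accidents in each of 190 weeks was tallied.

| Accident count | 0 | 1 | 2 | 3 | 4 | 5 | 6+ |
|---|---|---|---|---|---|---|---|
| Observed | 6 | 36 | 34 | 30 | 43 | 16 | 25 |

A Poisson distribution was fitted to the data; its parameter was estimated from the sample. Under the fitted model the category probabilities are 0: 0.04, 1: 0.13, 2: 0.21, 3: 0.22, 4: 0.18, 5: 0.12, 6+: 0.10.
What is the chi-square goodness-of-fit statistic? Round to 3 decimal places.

15.897

Expected counts E_i = n·p_i: 190×0.04 = 7.6, 190×0.13 = 24.7, 190×0.21 = 39.9, 190×0.22 = 41.8, 190×0.18 = 34.2, 190×0.12 = 22.8, 190×0.10 = 19.
0: (6 − 7.6)²/7.6 = 2.56/7.6 = 0.3368
1: (36 − 24.7)²/24.7 = 127.69/24.7 = 5.1696
2: (34 − 39.9)²/39.9 = 34.81/39.9 = 0.8724
3: (30 − 41.8)²/41.8 = 139.24/41.8 = 3.3311
4: (43 − 34.2)²/34.2 = 77.44/34.2 = 2.2643
5: (16 − 22.8)²/22.8 = 46.24/22.8 = 2.0281
6+: (25 − 19)²/19 = 36/19 = 1.8947
Sum = 15.897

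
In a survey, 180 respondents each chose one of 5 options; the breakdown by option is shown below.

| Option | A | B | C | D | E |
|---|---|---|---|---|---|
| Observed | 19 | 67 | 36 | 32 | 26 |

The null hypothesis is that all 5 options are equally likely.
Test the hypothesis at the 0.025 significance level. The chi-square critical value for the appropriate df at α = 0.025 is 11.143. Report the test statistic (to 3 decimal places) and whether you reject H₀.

37.944; reject

Expected count for each of the 5 categories: 180/5 = 36.
χ² = (19−36)²/36 + (67−36)²/36 + (36−36)²/36 + (32−36)²/36 + (26−36)²/36
   = 8.0278 + 26.6944 + 0.0000 + 0.4444 + 2.7778
Sum = 37.944
df = 4. Since 37.944 > 11.143, we reject H₀.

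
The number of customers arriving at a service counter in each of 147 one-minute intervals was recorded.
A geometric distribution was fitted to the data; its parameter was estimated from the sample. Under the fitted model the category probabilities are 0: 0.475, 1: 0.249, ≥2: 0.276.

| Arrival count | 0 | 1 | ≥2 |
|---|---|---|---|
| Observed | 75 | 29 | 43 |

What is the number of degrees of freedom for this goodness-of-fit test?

1

There are k = 3 categories and 1 parameter estimated from the data, so df = 3 − 1 − 1 = 1.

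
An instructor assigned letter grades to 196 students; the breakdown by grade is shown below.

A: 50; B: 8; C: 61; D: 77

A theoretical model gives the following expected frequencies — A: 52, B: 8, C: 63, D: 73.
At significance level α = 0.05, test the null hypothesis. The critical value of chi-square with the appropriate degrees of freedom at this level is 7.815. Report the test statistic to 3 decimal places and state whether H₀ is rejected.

0.360; do not reject

A: (50 − 52)²/52 = 4/52 = 0.0769
B: (8 − 8)²/8 = 0/8 = 0.0000
C: (61 − 63)²/63 = 4/63 = 0.0635
D: (77 − 73)²/73 = 16/73 = 0.2192
Sum = 0.360
df = 3. Since 0.360 < 7.815, we do not reject H₀.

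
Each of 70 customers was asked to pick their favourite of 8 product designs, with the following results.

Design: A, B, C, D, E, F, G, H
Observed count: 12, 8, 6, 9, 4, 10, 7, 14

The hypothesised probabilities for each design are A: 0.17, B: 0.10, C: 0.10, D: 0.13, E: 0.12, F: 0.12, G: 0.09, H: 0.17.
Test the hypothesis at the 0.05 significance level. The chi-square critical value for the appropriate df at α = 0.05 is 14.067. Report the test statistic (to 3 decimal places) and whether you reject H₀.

3.346; do not reject

Expected counts E_i = n·p_i: 70×0.17 = 11.9, 70×0.10 = 7, 70×0.10 = 7, 70×0.13 = 9.1, 70×0.12 = 8.4, 70×0.12 = 8.4, 70×0.09 = 6.3, 70×0.17 = 11.9.
χ² = (12−11.9)²/11.9 + (8−7)²/7 + (6−7)²/7 + (9−9.1)²/9.1 + (4−8.4)²/8.4 + (10−8.4)²/8.4 + (7−6.3)²/6.3 + (14−11.9)²/11.9
   = 0.0008 + 0.1429 + 0.1429 + 0.0011 + 2.3048 + 0.3048 + 0.0778 + 0.3706
Sum = 3.346
df = 7. Since 3.346 < 14.067, we do not reject H₀.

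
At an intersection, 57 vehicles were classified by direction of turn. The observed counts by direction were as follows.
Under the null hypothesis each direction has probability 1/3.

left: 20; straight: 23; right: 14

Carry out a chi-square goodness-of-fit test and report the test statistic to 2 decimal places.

2.21

Expected count for each of the 3 categories: 57/3 = 19.
left: (20 − 19)²/19 = 1/19 = 0.053
straight: (23 − 19)²/19 = 16/19 = 0.842
right: (14 − 19)²/19 = 25/19 = 1.316
Sum = 2.21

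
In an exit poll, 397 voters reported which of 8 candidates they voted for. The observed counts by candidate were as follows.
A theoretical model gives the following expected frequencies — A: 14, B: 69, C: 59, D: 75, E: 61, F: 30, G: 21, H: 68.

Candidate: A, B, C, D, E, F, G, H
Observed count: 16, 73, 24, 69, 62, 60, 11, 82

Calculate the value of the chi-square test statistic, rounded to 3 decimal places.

59.421

χ² = (16−14)²/14 + (73−69)²/69 + (24−59)²/59 + (69−75)²/75 + (62−61)²/61 + (60−30)²/30 + (11−21)²/21 + (82−68)²/68
   = 0.2857 + 0.2319 + 20.7627 + 0.4800 + 0.0164 + 30.0000 + 4.7619 + 2.8824
Sum = 59.421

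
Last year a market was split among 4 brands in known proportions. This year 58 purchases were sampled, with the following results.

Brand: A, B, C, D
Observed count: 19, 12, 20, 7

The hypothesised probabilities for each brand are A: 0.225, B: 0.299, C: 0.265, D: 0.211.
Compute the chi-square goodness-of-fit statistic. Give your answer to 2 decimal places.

8.00

Expected counts E_i = n·p_i: 58×0.225 = 13.05, 58×0.299 = 17.342, 58×0.265 = 15.37, 58×0.211 = 12.238.
cat         O        E   (O−E)²/E
A          19    13.05      2.713
B          12   17.342      1.646
C          20    15.37      1.395
D           7   12.238      2.242
Sum = 8.00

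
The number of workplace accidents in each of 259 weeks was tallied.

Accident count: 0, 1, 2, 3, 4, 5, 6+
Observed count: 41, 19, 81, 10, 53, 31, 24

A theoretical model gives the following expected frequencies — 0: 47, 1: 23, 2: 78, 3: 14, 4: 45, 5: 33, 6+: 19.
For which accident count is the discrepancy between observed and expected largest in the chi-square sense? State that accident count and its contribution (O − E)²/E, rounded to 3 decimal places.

4, 1.422

χ² = (41−47)²/47 + (19−23)²/23 + (81−78)²/78 + (10−14)²/14 + (53−45)²/45 + (31−33)²/33 + (24−19)²/19
   = 0.7660 + 0.6957 + 0.1154 + 1.1429 + 1.4222 + 0.1212 + 1.3158
The largest term is for 4: 1.422.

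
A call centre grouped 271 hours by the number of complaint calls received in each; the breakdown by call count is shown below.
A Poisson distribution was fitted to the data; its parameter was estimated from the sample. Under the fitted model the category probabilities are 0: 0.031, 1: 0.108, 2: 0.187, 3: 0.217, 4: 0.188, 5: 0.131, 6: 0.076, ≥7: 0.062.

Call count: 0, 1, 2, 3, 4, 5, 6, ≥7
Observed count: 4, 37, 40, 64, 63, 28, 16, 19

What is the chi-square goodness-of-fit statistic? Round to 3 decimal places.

Expected counts E_i = n·p_i: 271×0.031 = 8.401, 271×0.108 = 29.268, 271×0.187 = 50.677, 271×0.217 = 58.807, 271×0.188 = 50.948, 271×0.131 = 35.501, 271×0.076 = 20.596, 271×0.062 = 16.802.
0: (4 − 8.401)²/8.401 = 19.368801/8.401 = 2.3055
1: (37 − 29.268)²/29.268 = 59.783824/29.268 = 2.0426
2: (40 − 50.677)²/50.677 = 113.998329/50.677 = 2.2495
3: (64 − 58.807)²/58.807 = 26.967249/58.807 = 0.4586
4: (63 − 50.948)²/50.948 = 145.250704/50.948 = 2.8510
5: (28 − 35.501)²/35.501 = 56.265001/35.501 = 1.5849
6: (16 − 20.596)²/20.596 = 21.123216/20.596 = 1.0256
≥7: (19 − 16.802)²/16.802 = 4.831204/16.802 = 0.2875
Sum = 12.805

12.805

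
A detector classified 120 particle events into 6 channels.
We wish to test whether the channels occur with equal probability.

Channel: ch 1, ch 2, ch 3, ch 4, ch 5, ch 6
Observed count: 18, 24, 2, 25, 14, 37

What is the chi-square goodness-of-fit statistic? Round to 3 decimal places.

Under H₀ each category has probability 1/6, so each expected count is 120/6 = 20.
ch 1: (18 − 20)²/20 = 4/20 = 0.2000
ch 2: (24 − 20)²/20 = 16/20 = 0.8000
ch 3: (2 − 20)²/20 = 324/20 = 16.2000
ch 4: (25 − 20)²/20 = 25/20 = 1.2500
ch 5: (14 − 20)²/20 = 36/20 = 1.8000
ch 6: (37 − 20)²/20 = 289/20 = 14.4500
Sum = 34.700

34.700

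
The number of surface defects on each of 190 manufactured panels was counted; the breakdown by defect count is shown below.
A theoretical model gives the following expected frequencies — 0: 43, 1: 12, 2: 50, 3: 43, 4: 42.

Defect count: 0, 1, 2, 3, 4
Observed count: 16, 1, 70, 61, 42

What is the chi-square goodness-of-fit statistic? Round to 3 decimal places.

χ² = (16−43)²/43 + (1−12)²/12 + (70−50)²/50 + (61−43)²/43 + (42−42)²/42
   = 16.9535 + 10.0833 + 8.0000 + 7.5349 + 0.0000
Sum = 42.572

42.572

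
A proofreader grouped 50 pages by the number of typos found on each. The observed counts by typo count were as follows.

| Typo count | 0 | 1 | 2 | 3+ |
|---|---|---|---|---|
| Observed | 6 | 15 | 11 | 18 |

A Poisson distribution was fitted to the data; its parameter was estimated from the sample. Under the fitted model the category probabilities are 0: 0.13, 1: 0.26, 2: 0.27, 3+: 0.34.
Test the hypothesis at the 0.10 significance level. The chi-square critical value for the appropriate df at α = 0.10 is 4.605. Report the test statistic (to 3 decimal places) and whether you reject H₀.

Expected counts E_i = n·p_i: 50×0.13 = 6.5, 50×0.26 = 13, 50×0.27 = 13.5, 50×0.34 = 17.
0: (6 − 6.5)²/6.5 = 0.25/6.5 = 0.0385
1: (15 − 13)²/13 = 4/13 = 0.3077
2: (11 − 13.5)²/13.5 = 6.25/13.5 = 0.4630
3+: (18 − 17)²/17 = 1/17 = 0.0588
Sum = 0.868
df = 2. Since 0.868 < 4.605, we do not reject H₀.

0.868; do not reject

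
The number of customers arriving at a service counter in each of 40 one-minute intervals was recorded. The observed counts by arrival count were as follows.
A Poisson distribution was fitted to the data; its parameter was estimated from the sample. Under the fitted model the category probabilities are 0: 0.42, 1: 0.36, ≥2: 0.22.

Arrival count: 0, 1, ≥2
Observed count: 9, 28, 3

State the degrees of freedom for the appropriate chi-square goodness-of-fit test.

There are k = 3 categories and 1 parameter estimated from the data, so df = 3 − 1 − 1 = 1.

1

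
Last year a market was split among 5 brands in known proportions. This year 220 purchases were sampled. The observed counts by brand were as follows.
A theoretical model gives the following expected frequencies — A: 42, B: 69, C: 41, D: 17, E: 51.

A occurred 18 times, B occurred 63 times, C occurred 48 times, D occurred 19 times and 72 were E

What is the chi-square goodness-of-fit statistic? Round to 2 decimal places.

cat         O        E   (O−E)²/E
A          18       42     13.714
B          63       69      0.522
C          48       41      1.195
D          19       17      0.235
E          72       51      8.647
Sum = 24.31

24.31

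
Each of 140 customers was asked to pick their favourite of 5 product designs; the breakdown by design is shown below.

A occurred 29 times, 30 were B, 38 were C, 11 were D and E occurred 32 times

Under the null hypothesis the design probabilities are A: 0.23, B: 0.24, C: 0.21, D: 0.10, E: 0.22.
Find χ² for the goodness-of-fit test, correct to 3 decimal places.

3.909

Expected counts E_i = n·p_i: 140×0.23 = 32.2, 140×0.24 = 33.6, 140×0.21 = 29.4, 140×0.10 = 14, 140×0.22 = 30.8.
χ² = (29−32.2)²/32.2 + (30−33.6)²/33.6 + (38−29.4)²/29.4 + (11−14)²/14 + (32−30.8)²/30.8
   = 0.3180 + 0.3857 + 2.5156 + 0.6429 + 0.0468
Sum = 3.909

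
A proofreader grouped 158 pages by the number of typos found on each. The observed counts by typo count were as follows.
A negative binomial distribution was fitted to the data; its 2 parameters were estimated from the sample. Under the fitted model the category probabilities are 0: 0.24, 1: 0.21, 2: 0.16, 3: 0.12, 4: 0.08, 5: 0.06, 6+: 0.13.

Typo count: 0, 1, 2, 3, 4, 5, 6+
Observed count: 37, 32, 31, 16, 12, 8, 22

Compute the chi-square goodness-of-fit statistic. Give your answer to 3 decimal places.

2.188

Expected counts E_i = n·p_i: 158×0.24 = 37.92, 158×0.21 = 33.18, 158×0.16 = 25.28, 158×0.12 = 18.96, 158×0.08 = 12.64, 158×0.06 = 9.48, 158×0.13 = 20.54.
0: (37 − 37.92)²/37.92 = 0.8464/37.92 = 0.0223
1: (32 − 33.18)²/33.18 = 1.3924/33.18 = 0.0420
2: (31 − 25.28)²/25.28 = 32.7184/25.28 = 1.2942
3: (16 − 18.96)²/18.96 = 8.7616/18.96 = 0.4621
4: (12 − 12.64)²/12.64 = 0.4096/12.64 = 0.0324
5: (8 − 9.48)²/9.48 = 2.1904/9.48 = 0.2311
6+: (22 − 20.54)²/20.54 = 2.1316/20.54 = 0.1038
Sum = 2.188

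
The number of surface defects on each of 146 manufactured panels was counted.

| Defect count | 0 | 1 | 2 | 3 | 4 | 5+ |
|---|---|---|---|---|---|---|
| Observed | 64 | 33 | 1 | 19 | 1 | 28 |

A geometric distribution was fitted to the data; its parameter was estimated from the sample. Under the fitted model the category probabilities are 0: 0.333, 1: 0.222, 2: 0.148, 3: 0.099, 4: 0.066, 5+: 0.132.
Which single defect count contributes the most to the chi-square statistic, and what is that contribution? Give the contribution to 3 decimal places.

Expected counts E_i = n·p_i: 146×0.333 = 48.618, 146×0.222 = 32.412, 146×0.148 = 21.608, 146×0.099 = 14.454, 146×0.066 = 9.636, 146×0.132 = 19.272.
0: (64 − 48.618)²/48.618 = 236.605924/48.618 = 4.8666
1: (33 − 32.412)²/32.412 = 0.345744/32.412 = 0.0107
2: (1 − 21.608)²/21.608 = 424.689664/21.608 = 19.6543
3: (19 − 14.454)²/14.454 = 20.666116/14.454 = 1.4298
4: (1 − 9.636)²/9.636 = 74.580496/9.636 = 7.7398
5+: (28 − 19.272)²/19.272 = 76.177984/19.272 = 3.9528
The largest term is for 2: 19.654.

2, 19.654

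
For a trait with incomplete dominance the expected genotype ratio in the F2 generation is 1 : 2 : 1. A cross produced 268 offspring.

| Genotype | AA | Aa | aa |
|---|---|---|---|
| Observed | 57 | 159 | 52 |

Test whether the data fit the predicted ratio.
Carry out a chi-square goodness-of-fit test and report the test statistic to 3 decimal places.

Ratio total = 4. Expected counts: 268×1/4 = 67, 268×2/4 = 134, 268×1/4 = 67.
AA: (57 − 67)²/67 = 100/67 = 1.4925
Aa: (159 − 134)²/134 = 625/134 = 4.6642
aa: (52 − 67)²/67 = 225/67 = 3.3582
Sum = 9.515

9.515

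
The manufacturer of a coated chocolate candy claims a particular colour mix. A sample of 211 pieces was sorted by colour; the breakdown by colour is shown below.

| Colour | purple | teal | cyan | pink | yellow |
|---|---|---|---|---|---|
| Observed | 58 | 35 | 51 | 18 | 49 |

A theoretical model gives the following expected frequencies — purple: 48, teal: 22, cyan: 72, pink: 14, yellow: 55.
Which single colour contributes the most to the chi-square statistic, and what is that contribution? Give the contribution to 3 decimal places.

cat         O        E   (O−E)²/E
purple     58       48     2.0833
teal       35       22     7.6818
cyan       51       72     6.1250
pink       18       14     1.1429
yellow     49       55     0.6545
The largest term is for teal: 7.682.

teal, 7.682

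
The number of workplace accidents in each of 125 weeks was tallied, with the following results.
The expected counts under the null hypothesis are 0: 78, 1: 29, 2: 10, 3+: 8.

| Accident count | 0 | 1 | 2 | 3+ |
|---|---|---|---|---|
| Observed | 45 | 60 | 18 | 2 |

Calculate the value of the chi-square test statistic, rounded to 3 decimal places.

0: (45 − 78)²/78 = 1089/78 = 13.9615
1: (60 − 29)²/29 = 961/29 = 33.1379
2: (18 − 10)²/10 = 64/10 = 6.4000
3+: (2 − 8)²/8 = 36/8 = 4.5000
Sum = 57.999

57.999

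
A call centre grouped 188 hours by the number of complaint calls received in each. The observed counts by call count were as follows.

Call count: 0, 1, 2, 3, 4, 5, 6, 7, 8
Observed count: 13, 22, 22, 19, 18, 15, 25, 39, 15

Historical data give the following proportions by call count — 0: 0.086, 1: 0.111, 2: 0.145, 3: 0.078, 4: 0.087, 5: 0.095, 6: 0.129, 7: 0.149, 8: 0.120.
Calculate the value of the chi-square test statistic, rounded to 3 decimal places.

10.469

Expected counts E_i = n·p_i: 188×0.086 = 16.168, 188×0.111 = 20.868, 188×0.145 = 27.26, 188×0.078 = 14.664, 188×0.087 = 16.356, 188×0.095 = 17.86, 188×0.129 = 24.252, 188×0.149 = 28.012, 188×0.120 = 22.56.
0: (13 − 16.168)²/16.168 = 10.036224/16.168 = 0.6207
1: (22 − 20.868)²/20.868 = 1.281424/20.868 = 0.0614
2: (22 − 27.26)²/27.26 = 27.6676/27.26 = 1.0150
3: (19 − 14.664)²/14.664 = 18.800896/14.664 = 1.2821
4: (18 − 16.356)²/16.356 = 2.702736/16.356 = 0.1652
5: (15 − 17.86)²/17.86 = 8.1796/17.86 = 0.4580
6: (25 − 24.252)²/24.252 = 0.559504/24.252 = 0.0231
7: (39 − 28.012)²/28.012 = 120.736144/28.012 = 4.3102
8: (15 − 22.56)²/22.56 = 57.1536/22.56 = 2.5334
Sum = 10.469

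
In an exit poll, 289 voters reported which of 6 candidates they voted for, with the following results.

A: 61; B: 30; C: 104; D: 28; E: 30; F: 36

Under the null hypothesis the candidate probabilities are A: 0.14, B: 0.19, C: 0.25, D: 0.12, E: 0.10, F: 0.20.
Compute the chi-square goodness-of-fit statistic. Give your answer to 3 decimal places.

Expected counts E_i = n·p_i: 289×0.14 = 40.46, 289×0.19 = 54.91, 289×0.25 = 72.25, 289×0.12 = 34.68, 289×0.10 = 28.9, 289×0.20 = 57.8.
cat         O        E   (O−E)²/E
A          61    40.46    10.4274
B          30    54.91    11.3005
C         104    72.25    13.9524
D          28    34.68     1.2867
E          30     28.9     0.0419
F          36     57.8     8.2221
Sum = 45.231

45.231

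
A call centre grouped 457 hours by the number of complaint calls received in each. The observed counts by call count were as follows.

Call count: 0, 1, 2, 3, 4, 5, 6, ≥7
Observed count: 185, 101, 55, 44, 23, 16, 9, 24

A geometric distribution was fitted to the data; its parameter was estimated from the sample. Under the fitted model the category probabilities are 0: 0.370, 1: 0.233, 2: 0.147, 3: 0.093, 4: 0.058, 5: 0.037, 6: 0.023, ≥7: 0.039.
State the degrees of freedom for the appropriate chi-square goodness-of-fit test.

6

There are k = 8 categories and 1 parameter estimated from the data, so df = 8 − 1 − 1 = 6.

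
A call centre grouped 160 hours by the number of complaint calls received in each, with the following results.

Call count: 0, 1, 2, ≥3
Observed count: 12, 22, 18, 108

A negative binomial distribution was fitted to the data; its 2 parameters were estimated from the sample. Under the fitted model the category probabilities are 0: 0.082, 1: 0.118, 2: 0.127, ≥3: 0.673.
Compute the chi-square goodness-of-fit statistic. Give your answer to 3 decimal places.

Expected counts E_i = n·p_i: 160×0.082 = 13.12, 160×0.118 = 18.88, 160×0.127 = 20.32, 160×0.673 = 107.68.
0: (12 − 13.12)²/13.12 = 1.2544/13.12 = 0.0956
1: (22 − 18.88)²/18.88 = 9.7344/18.88 = 0.5156
2: (18 − 20.32)²/20.32 = 5.3824/20.32 = 0.2649
≥3: (108 − 107.68)²/107.68 = 0.1024/107.68 = 0.0010
Sum = 0.877

0.877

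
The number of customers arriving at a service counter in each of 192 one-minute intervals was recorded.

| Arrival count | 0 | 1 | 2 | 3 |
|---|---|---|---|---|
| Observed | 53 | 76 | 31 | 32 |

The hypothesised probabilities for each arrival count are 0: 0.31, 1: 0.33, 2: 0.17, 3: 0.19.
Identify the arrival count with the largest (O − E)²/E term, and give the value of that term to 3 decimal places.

Expected counts E_i = n·p_i: 192×0.31 = 59.52, 192×0.33 = 63.36, 192×0.17 = 32.64, 192×0.19 = 36.48.
cat         O        E   (O−E)²/E
0          53    59.52     0.7142
1          76    63.36     2.5216
2          31    32.64     0.0824
3          32    36.48     0.5502
The largest term is for 1: 2.522.

1, 2.522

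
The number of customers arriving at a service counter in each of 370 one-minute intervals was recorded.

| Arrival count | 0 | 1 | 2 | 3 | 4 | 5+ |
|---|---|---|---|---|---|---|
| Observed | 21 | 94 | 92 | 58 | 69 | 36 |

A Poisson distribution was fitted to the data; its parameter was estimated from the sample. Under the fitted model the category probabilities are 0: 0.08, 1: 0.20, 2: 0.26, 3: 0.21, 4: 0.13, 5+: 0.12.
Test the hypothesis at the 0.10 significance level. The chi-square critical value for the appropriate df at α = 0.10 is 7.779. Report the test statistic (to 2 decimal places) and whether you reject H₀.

23.75; reject

Expected counts E_i = n·p_i: 370×0.08 = 29.6, 370×0.20 = 74, 370×0.26 = 96.2, 370×0.21 = 77.7, 370×0.13 = 48.1, 370×0.12 = 44.4.
χ² = (21−29.6)²/29.6 + (94−74)²/74 + (92−96.2)²/96.2 + (58−77.7)²/77.7 + (69−48.1)²/48.1 + (36−44.4)²/44.4
   = 2.499 + 5.405 + 0.183 + 4.995 + 9.081 + 1.589
Sum = 23.75
df = 4. Since 23.75 > 7.779, we reject H₀.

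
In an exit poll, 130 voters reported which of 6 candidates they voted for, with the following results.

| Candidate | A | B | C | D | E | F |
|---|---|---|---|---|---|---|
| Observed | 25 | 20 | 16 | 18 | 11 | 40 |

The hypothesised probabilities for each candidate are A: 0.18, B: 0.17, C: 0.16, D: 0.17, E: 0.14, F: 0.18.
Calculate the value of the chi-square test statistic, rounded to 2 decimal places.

16.80

Expected counts E_i = n·p_i: 130×0.18 = 23.4, 130×0.17 = 22.1, 130×0.16 = 20.8, 130×0.17 = 22.1, 130×0.14 = 18.2, 130×0.18 = 23.4.
cat         O        E   (O−E)²/E
A          25     23.4      0.109
B          20     22.1      0.200
C          16     20.8      1.108
D          18     22.1      0.761
E          11     18.2      2.848
F          40     23.4     11.776
Sum = 16.80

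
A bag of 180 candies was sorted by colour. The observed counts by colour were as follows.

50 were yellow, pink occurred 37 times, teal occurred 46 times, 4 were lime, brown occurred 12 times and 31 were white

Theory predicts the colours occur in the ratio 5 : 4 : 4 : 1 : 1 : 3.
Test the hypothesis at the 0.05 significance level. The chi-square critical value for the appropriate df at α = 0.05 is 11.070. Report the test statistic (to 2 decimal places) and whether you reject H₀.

5.16; do not reject

Ratio total = 18. Expected counts: 180×5/18 = 50, 180×4/18 = 40, 180×4/18 = 40, 180×1/18 = 10, 180×1/18 = 10, 180×3/18 = 30.
cat         O        E   (O−E)²/E
yellow     50       50      0.000
pink       37       40      0.225
teal       46       40      0.900
lime        4       10      3.600
brown      12       10      0.400
white      31       30      0.033
Sum = 5.16
df = 5. Since 5.16 < 11.070, we do not reject H₀.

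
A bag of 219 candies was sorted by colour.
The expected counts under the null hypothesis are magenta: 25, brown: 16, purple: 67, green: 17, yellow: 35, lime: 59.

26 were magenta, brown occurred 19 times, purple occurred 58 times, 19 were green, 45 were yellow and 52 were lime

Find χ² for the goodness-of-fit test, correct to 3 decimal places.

5.734

cat          O        E   (O−E)²/E
magenta     26       25     0.0400
brown       19       16     0.5625
purple      58       67     1.2090
green       19       17     0.2353
yellow      45       35     2.8571
lime        52       59     0.8305
Sum = 5.734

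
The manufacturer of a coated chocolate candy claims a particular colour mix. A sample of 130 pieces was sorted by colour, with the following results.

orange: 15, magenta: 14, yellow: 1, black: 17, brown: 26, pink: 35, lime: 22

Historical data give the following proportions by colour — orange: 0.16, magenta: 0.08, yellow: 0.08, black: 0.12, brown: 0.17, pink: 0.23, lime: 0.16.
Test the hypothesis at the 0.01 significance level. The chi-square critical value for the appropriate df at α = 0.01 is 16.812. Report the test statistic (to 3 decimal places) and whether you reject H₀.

Expected counts E_i = n·p_i: 130×0.16 = 20.8, 130×0.08 = 10.4, 130×0.08 = 10.4, 130×0.12 = 15.6, 130×0.17 = 22.1, 130×0.23 = 29.9, 130×0.16 = 20.8.
χ² = (15−20.8)²/20.8 + (14−10.4)²/10.4 + (1−10.4)²/10.4 + (17−15.6)²/15.6 + (26−22.1)²/22.1 + (35−29.9)²/29.9 + (22−20.8)²/20.8
   = 1.6173 + 1.2462 + 8.4962 + 0.1256 + 0.6882 + 0.8699 + 0.0692
Sum = 13.113
df = 6. Since 13.113 < 16.812, we do not reject H₀.

13.113; do not reject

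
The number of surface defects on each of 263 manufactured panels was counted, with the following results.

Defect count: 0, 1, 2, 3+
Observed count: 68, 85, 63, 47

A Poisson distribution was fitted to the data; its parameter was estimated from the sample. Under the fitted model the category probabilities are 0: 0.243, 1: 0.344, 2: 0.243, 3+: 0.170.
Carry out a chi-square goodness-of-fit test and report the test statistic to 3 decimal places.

Expected counts E_i = n·p_i: 263×0.243 = 63.909, 263×0.344 = 90.472, 263×0.243 = 63.909, 263×0.170 = 44.71.
cat         O        E   (O−E)²/E
0          68   63.909     0.2619
1          85   90.472     0.3310
2          63   63.909     0.0129
3+         47    44.71     0.1173
Sum = 0.723

0.723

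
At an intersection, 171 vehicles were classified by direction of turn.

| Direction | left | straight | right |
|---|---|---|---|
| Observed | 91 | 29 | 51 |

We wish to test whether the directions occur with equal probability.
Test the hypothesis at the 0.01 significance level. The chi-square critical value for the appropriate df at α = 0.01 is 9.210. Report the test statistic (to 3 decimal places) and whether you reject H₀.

Expected count for each of the 3 categories: 171/3 = 57.
cat           O        E   (O−E)²/E
left         91       57    20.2807
straight     29       57    13.7544
right        51       57     0.6316
Sum = 34.667
df = 2. Since 34.667 > 9.210, we reject H₀.

34.667; reject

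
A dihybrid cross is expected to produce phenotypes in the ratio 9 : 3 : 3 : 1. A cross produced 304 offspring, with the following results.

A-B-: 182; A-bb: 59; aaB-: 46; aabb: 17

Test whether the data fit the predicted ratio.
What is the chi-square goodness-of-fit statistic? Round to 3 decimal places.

Ratio total = 16. Expected counts: 304×9/16 = 171, 304×3/16 = 57, 304×3/16 = 57, 304×1/16 = 19.
A-B-: (182 − 171)²/171 = 121/171 = 0.7076
A-bb: (59 − 57)²/57 = 4/57 = 0.0702
aaB-: (46 − 57)²/57 = 121/57 = 2.1228
aabb: (17 − 19)²/19 = 4/19 = 0.2105
Sum = 3.111

3.111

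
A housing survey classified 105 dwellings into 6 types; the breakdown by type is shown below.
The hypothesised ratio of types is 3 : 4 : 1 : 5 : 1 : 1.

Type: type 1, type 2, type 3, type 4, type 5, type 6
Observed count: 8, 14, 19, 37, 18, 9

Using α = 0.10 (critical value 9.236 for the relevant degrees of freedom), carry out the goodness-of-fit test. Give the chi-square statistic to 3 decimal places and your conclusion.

Ratio total = 15. Expected counts: 105×3/15 = 21, 105×4/15 = 28, 105×1/15 = 7, 105×5/15 = 35, 105×1/15 = 7, 105×1/15 = 7.
χ² = (8−21)²/21 + (14−28)²/28 + (19−7)²/7 + (37−35)²/35 + (18−7)²/7 + (9−7)²/7
   = 8.0476 + 7.0000 + 20.5714 + 0.1143 + 17.2857 + 0.5714
Sum = 53.590
df = 5. Since 53.590 > 9.236, we reject H₀.

53.590; reject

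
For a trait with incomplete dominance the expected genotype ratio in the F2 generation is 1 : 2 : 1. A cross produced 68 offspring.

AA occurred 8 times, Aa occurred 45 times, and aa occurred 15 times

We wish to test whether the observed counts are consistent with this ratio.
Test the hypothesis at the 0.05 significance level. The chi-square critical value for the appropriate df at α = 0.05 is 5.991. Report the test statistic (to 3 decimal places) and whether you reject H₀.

Ratio total = 4. Expected counts: 68×1/4 = 17, 68×2/4 = 34, 68×1/4 = 17.
cat         O        E   (O−E)²/E
AA          8       17     4.7647
Aa         45       34     3.5588
aa         15       17     0.2353
Sum = 8.559
df = 2. Since 8.559 > 5.991, we reject H₀.

8.559; reject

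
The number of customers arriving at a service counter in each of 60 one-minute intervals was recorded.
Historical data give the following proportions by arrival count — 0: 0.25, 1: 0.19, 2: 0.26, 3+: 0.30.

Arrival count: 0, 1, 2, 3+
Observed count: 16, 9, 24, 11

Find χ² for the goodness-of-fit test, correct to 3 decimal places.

7.817

Expected counts E_i = n·p_i: 60×0.25 = 15, 60×0.19 = 11.4, 60×0.26 = 15.6, 60×0.30 = 18.
cat         O        E   (O−E)²/E
0          16       15     0.0667
1           9     11.4     0.5053
2          24     15.6     4.5231
3+         11       18     2.7222
Sum = 7.817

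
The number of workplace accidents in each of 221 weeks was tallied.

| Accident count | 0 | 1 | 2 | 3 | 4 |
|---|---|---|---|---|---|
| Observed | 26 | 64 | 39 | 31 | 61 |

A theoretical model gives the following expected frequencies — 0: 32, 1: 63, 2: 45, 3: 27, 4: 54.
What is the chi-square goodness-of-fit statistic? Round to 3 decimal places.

χ² = (26−32)²/32 + (64−63)²/63 + (39−45)²/45 + (31−27)²/27 + (61−54)²/54
   = 1.1250 + 0.0159 + 0.8000 + 0.5926 + 0.9074
Sum = 3.441

3.441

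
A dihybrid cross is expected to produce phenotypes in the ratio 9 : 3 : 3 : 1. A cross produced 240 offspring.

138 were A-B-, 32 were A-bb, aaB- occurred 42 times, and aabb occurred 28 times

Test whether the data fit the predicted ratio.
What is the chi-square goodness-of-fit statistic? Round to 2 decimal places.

Ratio total = 16. Expected counts: 240×9/16 = 135, 240×3/16 = 45, 240×3/16 = 45, 240×1/16 = 15.
A-B-: (138 − 135)²/135 = 9/135 = 0.067
A-bb: (32 − 45)²/45 = 169/45 = 3.756
aaB-: (42 − 45)²/45 = 9/45 = 0.200
aabb: (28 − 15)²/15 = 169/15 = 11.267
Sum = 15.29

15.29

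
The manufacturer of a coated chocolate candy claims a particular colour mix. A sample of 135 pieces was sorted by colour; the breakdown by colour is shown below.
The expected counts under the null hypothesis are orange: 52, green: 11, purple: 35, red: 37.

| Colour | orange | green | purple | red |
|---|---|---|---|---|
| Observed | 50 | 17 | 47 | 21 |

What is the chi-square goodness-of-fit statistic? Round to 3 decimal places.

14.383

cat         O        E   (O−E)²/E
orange     50       52     0.0769
green      17       11     3.2727
purple     47       35     4.1143
red        21       37     6.9189
Sum = 14.383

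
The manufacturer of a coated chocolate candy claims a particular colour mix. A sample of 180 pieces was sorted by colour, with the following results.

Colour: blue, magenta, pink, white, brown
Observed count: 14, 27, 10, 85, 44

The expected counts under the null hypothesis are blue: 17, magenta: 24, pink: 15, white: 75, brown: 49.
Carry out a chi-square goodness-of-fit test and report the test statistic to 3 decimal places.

blue: (14 − 17)²/17 = 9/17 = 0.5294
magenta: (27 − 24)²/24 = 9/24 = 0.3750
pink: (10 − 15)²/15 = 25/15 = 1.6667
white: (85 − 75)²/75 = 100/75 = 1.3333
brown: (44 − 49)²/49 = 25/49 = 0.5102
Sum = 4.415

4.415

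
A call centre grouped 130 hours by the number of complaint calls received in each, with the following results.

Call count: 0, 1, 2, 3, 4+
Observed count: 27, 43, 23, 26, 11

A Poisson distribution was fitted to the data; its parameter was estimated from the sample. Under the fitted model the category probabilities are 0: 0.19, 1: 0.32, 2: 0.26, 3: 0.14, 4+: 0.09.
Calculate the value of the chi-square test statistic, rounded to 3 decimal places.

7.097

Expected counts E_i = n·p_i: 130×0.19 = 24.7, 130×0.32 = 41.6, 130×0.26 = 33.8, 130×0.14 = 18.2, 130×0.09 = 11.7.
0: (27 − 24.7)²/24.7 = 5.29/24.7 = 0.2142
1: (43 − 41.6)²/41.6 = 1.96/41.6 = 0.0471
2: (23 − 33.8)²/33.8 = 116.64/33.8 = 3.4509
3: (26 − 18.2)²/18.2 = 60.84/18.2 = 3.3429
4+: (11 − 11.7)²/11.7 = 0.49/11.7 = 0.0419
Sum = 7.097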